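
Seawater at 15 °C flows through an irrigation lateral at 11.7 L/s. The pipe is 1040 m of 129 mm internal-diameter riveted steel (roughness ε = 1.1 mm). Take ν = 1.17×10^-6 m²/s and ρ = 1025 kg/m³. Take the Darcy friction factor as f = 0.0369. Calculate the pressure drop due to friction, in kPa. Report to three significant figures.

Δp ≈ 122 kPa

V = 4Q/(πD²) = 4·0.0117/(π·0.129²) = 0.8952 m/s
h_f = f(L/D)V²/(2g) = 0.03690·(1040/0.129)·0.8952²/(2·9.81) = 12.15 m
Δp = ρg·h_f = 1025·9.81·12.15 = 122.2 kPa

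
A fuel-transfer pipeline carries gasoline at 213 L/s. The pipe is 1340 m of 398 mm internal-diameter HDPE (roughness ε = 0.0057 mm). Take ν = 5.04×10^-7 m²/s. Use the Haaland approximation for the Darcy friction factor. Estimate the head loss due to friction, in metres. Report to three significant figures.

h_f ≈ 5.71 m

V = 4Q/(πD²) = 4·0.213/(π·0.398²) = 1.712 m/s
Re = VD/ν = 1.712·0.398/5.04×10^-7 = 1.35×10^6 → turbulent
ε/D = 0.0057/398 = 1.43×10^-5
Haaland: f = 0.01135
h_f = f(L/D)V²/(2g) = 0.01135·(1340/0.398)·1.712²/(2·9.81) = 5.707 m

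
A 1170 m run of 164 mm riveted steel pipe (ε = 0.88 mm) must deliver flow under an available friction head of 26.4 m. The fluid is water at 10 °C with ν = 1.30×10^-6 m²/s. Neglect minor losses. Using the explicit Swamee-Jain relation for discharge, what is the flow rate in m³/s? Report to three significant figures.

Q ≈ 0.0321 m³/s

Swamee-Jain (Type II): Q = -0.965·√(gD⁵h_f/L)·ln[ε/(3.7D) + √(3.17ν²L/(gD³h_f))]
√(gD⁵h_f/L) = √(9.81·0.164⁵·26.4/1170) = 0.005125
ε/(3.7D) = 0.00145; √(3.17ν²L/(gD³h_f)) = 7.41×10^-5
Q = -0.965·0.005125·ln(0.001524) = 0.03208 m³/s
Check: V = 1.52 m/s, Re = 1.92×10^5, f = 0.03168, h_f = 26.6 m ≈ 26.4 m ✓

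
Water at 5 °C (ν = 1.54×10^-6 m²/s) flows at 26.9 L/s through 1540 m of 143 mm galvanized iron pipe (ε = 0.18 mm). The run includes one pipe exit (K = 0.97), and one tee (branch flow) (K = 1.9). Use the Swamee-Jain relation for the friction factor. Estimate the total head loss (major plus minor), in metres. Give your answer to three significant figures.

V = 4Q/(πD²) = 1.675 m/s; V²/2g = 0.1430 m
Re = 1.56×10^5, ε/D = 0.00126 → f = 0.02247 (Swamee-Jain)
Major: h_f = f(L/D)·V²/2g = 0.02247·10769·0.1430 = 34.61 m
Minor: ΣK = 2.87; h_m = ΣK·V²/2g = 0.4104 m
Total H_L = 34.61 + 0.4104 = 35.02 m

H_L ≈ 35.0 m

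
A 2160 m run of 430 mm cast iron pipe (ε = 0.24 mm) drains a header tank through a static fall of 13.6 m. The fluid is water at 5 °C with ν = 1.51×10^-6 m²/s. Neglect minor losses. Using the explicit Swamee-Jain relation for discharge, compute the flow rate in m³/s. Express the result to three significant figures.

Swamee-Jain (Type II): Q = -0.965·√(gD⁵h_f/L)·ln[ε/(3.7D) + √(3.17ν²L/(gD³h_f))]
√(gD⁵h_f/L) = √(9.81·0.430⁵·13.6/2160) = 0.03013
ε/(3.7D) = 1.51×10^-4; √(3.17ν²L/(gD³h_f)) = 3.84×10^-5
Q = -0.965·0.03013·ln(1.892×10^-4) = 0.2493 m³/s
Check: V = 1.72 m/s, Re = 4.89×10^5, f = 0.01815, h_f = 13.7 m ≈ 13.6 m ✓

Q ≈ 0.249 m³/s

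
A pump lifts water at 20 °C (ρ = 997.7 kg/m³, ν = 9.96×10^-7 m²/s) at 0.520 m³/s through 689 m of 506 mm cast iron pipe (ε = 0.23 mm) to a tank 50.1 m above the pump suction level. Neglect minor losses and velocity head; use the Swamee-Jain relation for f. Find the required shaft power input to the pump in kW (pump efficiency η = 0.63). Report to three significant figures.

P_shaft ≈ 468 kW

V = 4Q/(πD²) = 2.586 m/s; Re = 1.31×10^6; ε/D = 4.55×10^-4; f = 0.01685
h_f = f(L/D)V²/2g = 7.821 m
Total head H = z + h_f = 50.1 + 7.821 = 57.92 m
P_hyd = ρgQH = 997.7·9.81·0.520·57.92 = 294.8 kW
P_shaft = P_hyd/η = 294.8/0.63 = 467.9 kW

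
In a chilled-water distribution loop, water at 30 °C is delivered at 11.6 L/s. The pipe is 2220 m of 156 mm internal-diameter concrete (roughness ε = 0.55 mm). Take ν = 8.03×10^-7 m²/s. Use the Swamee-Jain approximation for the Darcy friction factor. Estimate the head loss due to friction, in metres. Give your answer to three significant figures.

V = 4Q/(πD²) = 4·0.0116/(π·0.156²) = 0.6069 m/s
Re = VD/ν = 0.6069·0.156/8.03×10^-7 = 1.18×10^5 → turbulent
ε/D = 0.55/156 = 0.00353
Swamee-Jain: f = 0.02863
h_f = f(L/D)V²/(2g) = 0.02863·(2220/0.156)·0.6069²/(2·9.81) = 7.649 m

h_f ≈ 7.65 m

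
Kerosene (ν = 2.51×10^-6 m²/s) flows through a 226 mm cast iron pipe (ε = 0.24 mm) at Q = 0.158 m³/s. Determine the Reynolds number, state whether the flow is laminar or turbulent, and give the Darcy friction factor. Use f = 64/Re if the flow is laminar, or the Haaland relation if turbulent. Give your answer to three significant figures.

Re ≈ 3.55×10^5; turbulent; f ≈ 0.0207

V = 4Q/(πD²) = 3.939 m/s
Re = VD/ν = 3.939·0.226/2.51×10^-6 = 3.55×10^5
Re > 4000 → turbulent; ε/D = 0.00106
Haaland: f = 0.02066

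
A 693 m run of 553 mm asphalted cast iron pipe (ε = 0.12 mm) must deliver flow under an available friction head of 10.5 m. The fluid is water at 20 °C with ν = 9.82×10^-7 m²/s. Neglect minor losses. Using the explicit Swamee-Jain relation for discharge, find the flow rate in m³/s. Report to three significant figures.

Q ≈ 0.810 m³/s

Swamee-Jain (Type II): Q = -0.965·√(gD⁵h_f/L)·ln[ε/(3.7D) + √(3.17ν²L/(gD³h_f))]
√(gD⁵h_f/L) = √(9.81·0.553⁵·10.5/693) = 0.08767
ε/(3.7D) = 5.86×10^-5; √(3.17ν²L/(gD³h_f)) = 1.10×10^-5
Q = -0.965·0.08767·ln(6.968×10^-5) = 0.8098 m³/s
Check: V = 3.37 m/s, Re = 1.90×10^6, f = 0.01455, h_f = 10.6 m ≈ 10.5 m ✓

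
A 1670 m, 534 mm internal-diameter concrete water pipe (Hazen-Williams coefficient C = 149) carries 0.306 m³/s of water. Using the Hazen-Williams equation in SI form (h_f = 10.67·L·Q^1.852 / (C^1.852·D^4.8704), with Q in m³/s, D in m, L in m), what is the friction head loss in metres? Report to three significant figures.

h_f = 10.67·1670·0.306^1.852 / (149^1.852·0.534^4.8704) = 3.987 m

h_f ≈ 3.99 m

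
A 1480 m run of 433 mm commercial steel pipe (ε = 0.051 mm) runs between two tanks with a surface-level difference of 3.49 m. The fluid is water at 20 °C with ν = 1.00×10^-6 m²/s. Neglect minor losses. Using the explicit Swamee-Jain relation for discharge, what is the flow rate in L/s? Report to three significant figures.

Q ≈ 172 L/s

Swamee-Jain (Type II): Q = -0.965·√(gD⁵h_f/L)·ln[ε/(3.7D) + √(3.17ν²L/(gD³h_f))]
√(gD⁵h_f/L) = √(9.81·0.433⁵·3.49/1480) = 0.01876
ε/(3.7D) = 3.18×10^-5; √(3.17ν²L/(gD³h_f)) = 4.11×10^-5
Q = -0.965·0.01876·ln(7.292×10^-5) = 0.1725 m³/s
Check: V = 1.17 m/s, Re = 5.07×10^5, f = 0.01465, h_f = 3.50 m ≈ 3.49 m ✓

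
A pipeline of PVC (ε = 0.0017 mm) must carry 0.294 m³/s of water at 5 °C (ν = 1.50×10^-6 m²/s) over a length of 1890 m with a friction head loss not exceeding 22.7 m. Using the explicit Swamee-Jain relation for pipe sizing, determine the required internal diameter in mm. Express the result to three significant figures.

Swamee-Jain (Type III): D = 0.66·[ε^1.25·(LQ²/(gh_f))^4.75 + ν·Q^9.4·(L/(gh_f))^5.2]^0.04
LQ²/(gh_f) = 0.7336; L/(gh_f) = 8.487
Term 1 = ε^1.25·(…)^4.75 = 1.41×10^-8; Term 2 = ν·Q^9.4·(…)^5.2 = 1.02×10^-6
D = 0.66·(1.41×10^-8 + 1.02×10^-6)^0.04 = 0.3803 m = 380 mm
Check: V = 2.59 m/s, Re = 6.56×10^5, f = 0.01256, h_f = 21.3 m ≈ 22.7 m ✓

D ≈ 380 mm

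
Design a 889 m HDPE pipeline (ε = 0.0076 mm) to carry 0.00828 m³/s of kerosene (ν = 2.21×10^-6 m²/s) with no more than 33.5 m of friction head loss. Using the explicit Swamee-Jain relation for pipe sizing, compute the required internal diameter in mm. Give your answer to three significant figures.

Swamee-Jain (Type III): D = 0.66·[ε^1.25·(LQ²/(gh_f))^4.75 + ν·Q^9.4·(L/(gh_f))^5.2]^0.04
LQ²/(gh_f) = 1.855×10^-4; L/(gh_f) = 2.705
Term 1 = ε^1.25·(…)^4.75 = 7.50×10^-25; Term 2 = ν·Q^9.4·(…)^5.2 = 1.05×10^-23
D = 0.66·(7.50×10^-25 + 1.05×10^-23)^0.04 = 0.07972 m = 79.7 mm
Check: V = 1.66 m/s, Re = 5.98×10^4, f = 0.02037, h_f = 31.9 m ≈ 33.5 m ✓

D ≈ 79.7 mm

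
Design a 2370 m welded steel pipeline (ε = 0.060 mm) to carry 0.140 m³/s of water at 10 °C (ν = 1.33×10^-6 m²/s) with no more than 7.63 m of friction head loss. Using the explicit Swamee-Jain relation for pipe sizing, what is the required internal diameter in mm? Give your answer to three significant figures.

Swamee-Jain (Type III): D = 0.66·[ε^1.25·(LQ²/(gh_f))^4.75 + ν·Q^9.4·(L/(gh_f))^5.2]^0.04
LQ²/(gh_f) = 0.6206; L/(gh_f) = 31.66
Term 1 = ε^1.25·(…)^4.75 = 5.48×10^-7; Term 2 = ν·Q^9.4·(…)^5.2 = 7.95×10^-7
D = 0.66·(5.48×10^-7 + 7.95×10^-7)^0.04 = 0.3843 m = 384 mm
Check: V = 1.21 m/s, Re = 3.49×10^5, f = 0.01566, h_f = 7.17 m ≈ 7.63 m ✓

D ≈ 384 mm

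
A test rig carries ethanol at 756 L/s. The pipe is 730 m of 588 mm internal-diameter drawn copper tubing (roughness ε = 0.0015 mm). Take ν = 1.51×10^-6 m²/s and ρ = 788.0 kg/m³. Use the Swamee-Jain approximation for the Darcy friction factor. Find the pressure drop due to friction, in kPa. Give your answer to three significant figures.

Δp ≈ 43.7 kPa

V = 4Q/(πD²) = 4·0.756/(π·0.588²) = 2.784 m/s
Re = VD/ν = 2.784·0.588/1.51×10^-6 = 1.08×10^6 → turbulent
ε/D = 0.0015/588 = 2.55×10^-6
Swamee-Jain: f = 0.01152
h_f = f(L/D)V²/(2g) = 0.01152·(730/0.588)·2.784²/(2·9.81) = 5.649 m
Δp = ρg·h_f = 788.0·9.81·5.649 = 43.67 kPa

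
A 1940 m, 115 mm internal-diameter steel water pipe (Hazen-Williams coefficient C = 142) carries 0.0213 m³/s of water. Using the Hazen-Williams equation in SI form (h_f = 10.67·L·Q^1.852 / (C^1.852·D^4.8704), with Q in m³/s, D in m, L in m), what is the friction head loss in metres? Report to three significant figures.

h_f ≈ 64.4 m

h_f = 10.67·1940·0.0213^1.852 / (142^1.852·0.115^4.8704) = 64.40 m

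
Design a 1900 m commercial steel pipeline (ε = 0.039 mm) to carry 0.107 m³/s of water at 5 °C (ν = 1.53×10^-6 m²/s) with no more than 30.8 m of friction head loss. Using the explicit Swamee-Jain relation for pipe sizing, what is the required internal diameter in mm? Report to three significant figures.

Swamee-Jain (Type III): D = 0.66·[ε^1.25·(LQ²/(gh_f))^4.75 + ν·Q^9.4·(L/(gh_f))^5.2]^0.04
LQ²/(gh_f) = 0.07199; L/(gh_f) = 6.288
Term 1 = ε^1.25·(…)^4.75 = 1.15×10^-11; Term 2 = ν·Q^9.4·(…)^5.2 = 1.63×10^-11
D = 0.66·(1.15×10^-11 + 1.63×10^-11)^0.04 = 0.2497 m = 250 mm
Check: V = 2.19 m/s, Re = 3.57×10^5, f = 0.01563, h_f = 29.0 m ≈ 30.8 m ✓

D ≈ 250 mm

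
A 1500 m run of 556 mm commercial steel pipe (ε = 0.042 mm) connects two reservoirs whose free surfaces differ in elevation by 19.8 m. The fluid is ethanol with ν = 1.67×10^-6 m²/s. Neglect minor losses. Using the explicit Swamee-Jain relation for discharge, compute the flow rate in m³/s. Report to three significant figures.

Q ≈ 0.810 m³/s

Swamee-Jain (Type II): Q = -0.965·√(gD⁵h_f/L)·ln[ε/(3.7D) + √(3.17ν²L/(gD³h_f))]
√(gD⁵h_f/L) = √(9.81·0.556⁵·19.8/1500) = 0.08295
ε/(3.7D) = 2.04×10^-5; √(3.17ν²L/(gD³h_f)) = 1.99×10^-5
Q = -0.965·0.08295·ln(4.035×10^-5) = 0.8099 m³/s
Check: V = 3.34 m/s, Re = 1.11×10^6, f = 0.01300, h_f = 19.9 m ≈ 19.8 m ✓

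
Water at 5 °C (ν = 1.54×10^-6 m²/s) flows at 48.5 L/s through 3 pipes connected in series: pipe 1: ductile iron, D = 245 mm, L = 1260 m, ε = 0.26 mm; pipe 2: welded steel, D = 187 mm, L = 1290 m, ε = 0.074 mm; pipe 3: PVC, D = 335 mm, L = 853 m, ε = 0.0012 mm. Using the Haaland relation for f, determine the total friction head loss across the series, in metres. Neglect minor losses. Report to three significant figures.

Pipe 1: V = 1.029 m/s, Re = 1.64×10^5, ε/D = 0.00106, f = 0.02139, h_1 = f(L/D)V²/2g = 5.935 m
Pipe 2: V = 1.766 m/s, Re = 2.14×10^5, ε/D = 3.96×10^-4, f = 0.01795, h_2 = f(L/D)V²/2g = 19.68 m
Pipe 3: V = 0.5503 m/s, Re = 1.20×10^5, ε/D = 3.58×10^-6, f = 0.01719, h_3 = f(L/D)V²/2g = 0.6754 m
Series → Q common, losses add: H = Σh = 26.29 m

H ≈ 26.3 m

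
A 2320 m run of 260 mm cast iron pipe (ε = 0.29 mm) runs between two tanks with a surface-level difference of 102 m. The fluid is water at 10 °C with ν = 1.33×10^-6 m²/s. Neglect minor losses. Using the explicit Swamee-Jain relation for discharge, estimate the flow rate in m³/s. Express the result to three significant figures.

Q ≈ 0.175 m³/s

Swamee-Jain (Type II): Q = -0.965·√(gD⁵h_f/L)·ln[ε/(3.7D) + √(3.17ν²L/(gD³h_f))]
√(gD⁵h_f/L) = √(9.81·0.260⁵·102/2320) = 0.02264
ε/(3.7D) = 3.01×10^-4; √(3.17ν²L/(gD³h_f)) = 2.72×10^-5
Q = -0.965·0.02264·ln(3.287×10^-4) = 0.1752 m³/s
Check: V = 3.30 m/s, Re = 6.45×10^5, f = 0.02071, h_f = 103 m ≈ 102 m ✓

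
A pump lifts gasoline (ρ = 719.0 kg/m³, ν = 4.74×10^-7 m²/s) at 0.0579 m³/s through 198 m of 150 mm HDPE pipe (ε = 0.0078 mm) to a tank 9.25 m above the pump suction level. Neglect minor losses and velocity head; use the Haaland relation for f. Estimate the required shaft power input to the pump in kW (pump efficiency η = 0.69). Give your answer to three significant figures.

V = 4Q/(πD²) = 3.276 m/s; Re = 1.04×10^6; ε/D = 5.20×10^-5; f = 0.01251
h_f = f(L/D)V²/2g = 9.032 m
Total head H = z + h_f = 9.25 + 9.032 = 18.28 m
P_hyd = ρgQH = 719.0·9.81·0.0579·18.28 = 7.466 kW
P_shaft = P_hyd/η = 7.466/0.69 = 10.82 kW

P_shaft ≈ 10.8 kW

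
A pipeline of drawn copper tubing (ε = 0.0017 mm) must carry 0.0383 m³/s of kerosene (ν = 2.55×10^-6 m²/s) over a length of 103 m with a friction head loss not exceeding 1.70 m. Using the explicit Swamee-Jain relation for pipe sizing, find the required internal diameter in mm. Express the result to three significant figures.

D ≈ 169 mm

Swamee-Jain (Type III): D = 0.66·[ε^1.25·(LQ²/(gh_f))^4.75 + ν·Q^9.4·(L/(gh_f))^5.2]^0.04
LQ²/(gh_f) = 0.009060; L/(gh_f) = 6.176
Term 1 = ε^1.25·(…)^4.75 = 1.21×10^-17; Term 2 = ν·Q^9.4·(…)^5.2 = 1.59×10^-15
D = 0.66·(1.21×10^-17 + 1.59×10^-15)^0.04 = 0.1689 m = 169 mm
Check: V = 1.71 m/s, Re = 1.13×10^5, f = 0.01747, h_f = 1.59 m ≈ 1.70 m ✓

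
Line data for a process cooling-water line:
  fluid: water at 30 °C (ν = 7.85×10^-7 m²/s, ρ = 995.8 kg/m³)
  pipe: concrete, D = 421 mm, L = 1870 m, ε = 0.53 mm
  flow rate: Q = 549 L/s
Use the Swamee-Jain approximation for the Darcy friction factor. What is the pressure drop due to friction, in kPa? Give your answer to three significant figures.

V = 4Q/(πD²) = 4·0.549/(π·0.421²) = 3.944 m/s
Re = VD/ν = 3.944·0.421/7.85×10^-7 = 2.12×10^6 → turbulent
ε/D = 0.53/421 = 0.00126
Swamee-Jain: f = 0.02096
h_f = f(L/D)V²/(2g) = 0.02096·(1870/0.421)·3.944²/(2·9.81) = 73.81 m
Δp = ρg·h_f = 995.8·9.81·73.81 = 721.0 kPa

Δp ≈ 721 kPa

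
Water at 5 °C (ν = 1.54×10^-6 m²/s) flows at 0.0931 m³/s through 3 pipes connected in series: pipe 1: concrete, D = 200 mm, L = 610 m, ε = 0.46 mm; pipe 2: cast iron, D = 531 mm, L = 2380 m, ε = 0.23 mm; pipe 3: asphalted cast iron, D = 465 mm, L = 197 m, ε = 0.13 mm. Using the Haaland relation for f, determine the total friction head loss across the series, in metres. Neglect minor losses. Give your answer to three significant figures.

H ≈ 34.7 m

Pipe 1: V = 2.963 m/s, Re = 3.85×10^5, ε/D = 0.00230, f = 0.02474, h_1 = f(L/D)V²/2g = 33.78 m
Pipe 2: V = 0.4204 m/s, Re = 1.45×10^5, ε/D = 4.33×10^-4, f = 0.01889, h_2 = f(L/D)V²/2g = 0.7629 m
Pipe 3: V = 0.5482 m/s, Re = 1.66×10^5, ε/D = 2.80×10^-4, f = 0.01779, h_3 = f(L/D)V²/2g = 0.1154 m
Series → Q common, losses add: H = Σh = 34.66 m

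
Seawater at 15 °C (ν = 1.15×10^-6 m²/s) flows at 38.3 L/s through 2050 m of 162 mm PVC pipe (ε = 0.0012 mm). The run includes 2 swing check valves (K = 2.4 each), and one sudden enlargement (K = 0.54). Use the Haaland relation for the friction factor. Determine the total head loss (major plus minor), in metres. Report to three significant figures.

H_L ≈ 33.8 m

V = 4Q/(πD²) = 1.858 m/s; V²/2g = 0.1760 m
Re = 2.62×10^5, ε/D = 7.41×10^-6 → f = 0.01477 (Haaland)
Major: h_f = f(L/D)·V²/2g = 0.01477·12654·0.1760 = 32.89 m
Minor: ΣK = 5.34; h_m = ΣK·V²/2g = 0.9397 m
Total H_L = 32.89 + 0.9397 = 33.83 m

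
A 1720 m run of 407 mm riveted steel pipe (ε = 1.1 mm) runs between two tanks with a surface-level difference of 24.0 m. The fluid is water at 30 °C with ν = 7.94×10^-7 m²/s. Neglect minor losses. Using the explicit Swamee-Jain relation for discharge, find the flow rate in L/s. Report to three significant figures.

Swamee-Jain (Type II): Q = -0.965·√(gD⁵h_f/L)·ln[ε/(3.7D) + √(3.17ν²L/(gD³h_f))]
√(gD⁵h_f/L) = √(9.81·0.407⁵·24.0/1720) = 0.03910
ε/(3.7D) = 7.30×10^-4; √(3.17ν²L/(gD³h_f)) = 1.47×10^-5
Q = -0.965·0.03910·ln(7.452×10^-4) = 0.2717 m³/s
Check: V = 2.09 m/s, Re = 1.07×10^6, f = 0.02562, h_f = 24.1 m ≈ 24.0 m ✓

Q ≈ 272 L/s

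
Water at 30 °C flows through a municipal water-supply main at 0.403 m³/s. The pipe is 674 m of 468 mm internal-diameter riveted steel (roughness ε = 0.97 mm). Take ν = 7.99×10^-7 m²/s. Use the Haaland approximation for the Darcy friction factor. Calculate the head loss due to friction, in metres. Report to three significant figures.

V = 4Q/(πD²) = 4·0.403/(π·0.468²) = 2.343 m/s
Re = VD/ν = 2.343·0.468/7.99×10^-7 = 1.37×10^6 → turbulent
ε/D = 0.97/468 = 0.00207
Haaland: f = 0.02381
h_f = f(L/D)V²/(2g) = 0.02381·(674/0.468)·2.343²/(2·9.81) = 9.591 m

h_f ≈ 9.59 m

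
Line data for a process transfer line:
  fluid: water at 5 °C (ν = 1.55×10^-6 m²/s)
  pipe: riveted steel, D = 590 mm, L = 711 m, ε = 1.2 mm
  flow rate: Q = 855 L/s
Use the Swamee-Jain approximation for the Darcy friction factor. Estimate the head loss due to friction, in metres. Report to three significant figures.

h_f ≈ 14.3 m

V = 4Q/(πD²) = 4·0.855/(π·0.590²) = 3.127 m/s
Re = VD/ν = 3.127·0.590/1.55×10^-6 = 1.19×10^6 → turbulent
ε/D = 1.2/590 = 0.00203
Swamee-Jain: f = 0.02375
h_f = f(L/D)V²/(2g) = 0.02375·(711/0.590)·3.127²/(2·9.81) = 14.26 m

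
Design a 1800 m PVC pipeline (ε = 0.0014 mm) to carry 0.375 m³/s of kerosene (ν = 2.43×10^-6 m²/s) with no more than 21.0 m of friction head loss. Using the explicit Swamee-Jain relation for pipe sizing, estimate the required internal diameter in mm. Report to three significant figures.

Swamee-Jain (Type III): D = 0.66·[ε^1.25·(LQ²/(gh_f))^4.75 + ν·Q^9.4·(L/(gh_f))^5.2]^0.04
LQ²/(gh_f) = 1.229; L/(gh_f) = 8.737
Term 1 = ε^1.25·(…)^4.75 = 1.28×10^-7; Term 2 = ν·Q^9.4·(…)^5.2 = 1.89×10^-5
D = 0.66·(1.28×10^-7 + 1.89×10^-5)^0.04 = 0.4273 m = 427 mm
Check: V = 2.62 m/s, Re = 4.60×10^5, f = 0.01334, h_f = 19.6 m ≈ 21.0 m ✓

D ≈ 427 mm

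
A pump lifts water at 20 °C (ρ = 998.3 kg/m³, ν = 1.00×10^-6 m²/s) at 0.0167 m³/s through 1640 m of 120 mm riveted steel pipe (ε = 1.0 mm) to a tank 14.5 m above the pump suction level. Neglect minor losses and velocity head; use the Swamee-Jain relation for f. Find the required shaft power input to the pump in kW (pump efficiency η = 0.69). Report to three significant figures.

P_shaft ≈ 16.5 kW

V = 4Q/(πD²) = 1.477 m/s; Re = 1.77×10^5; ε/D = 0.00833; f = 0.03623
h_f = f(L/D)V²/2g = 55.02 m
Total head H = z + h_f = 14.5 + 55.02 = 69.52 m
P_hyd = ρgQH = 998.3·9.81·0.0167·69.52 = 11.37 kW
P_shaft = P_hyd/η = 11.37/0.69 = 16.48 kW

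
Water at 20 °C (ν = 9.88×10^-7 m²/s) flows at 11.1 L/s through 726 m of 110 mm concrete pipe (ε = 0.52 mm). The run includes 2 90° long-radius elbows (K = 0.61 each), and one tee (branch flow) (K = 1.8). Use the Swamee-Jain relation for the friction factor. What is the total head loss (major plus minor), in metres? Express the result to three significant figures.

V = 4Q/(πD²) = 1.168 m/s; V²/2g = 0.06953 m
Re = 1.30×10^5, ε/D = 0.00473 → f = 0.03083 (Swamee-Jain)
Major: h_f = f(L/D)·V²/2g = 0.03083·6600·0.06953 = 14.15 m
Minor: ΣK = 3.02; h_m = ΣK·V²/2g = 0.2100 m
Total H_L = 14.15 + 0.2100 = 14.36 m

H_L ≈ 14.4 m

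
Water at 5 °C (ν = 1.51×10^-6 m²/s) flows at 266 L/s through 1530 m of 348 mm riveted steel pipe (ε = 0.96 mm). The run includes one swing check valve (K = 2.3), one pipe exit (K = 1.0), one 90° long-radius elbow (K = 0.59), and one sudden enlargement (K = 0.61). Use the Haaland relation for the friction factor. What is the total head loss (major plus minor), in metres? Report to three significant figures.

H_L ≈ 47.0 m

V = 4Q/(πD²) = 2.797 m/s; V²/2g = 0.3986 m
Re = 6.45×10^5, ε/D = 0.00276 → f = 0.02581 (Haaland)
Major: h_f = f(L/D)·V²/2g = 0.02581·4397·0.3986 = 45.24 m
Minor: ΣK = 4.50; h_m = ΣK·V²/2g = 1.794 m
Total H_L = 45.24 + 1.794 = 47.03 m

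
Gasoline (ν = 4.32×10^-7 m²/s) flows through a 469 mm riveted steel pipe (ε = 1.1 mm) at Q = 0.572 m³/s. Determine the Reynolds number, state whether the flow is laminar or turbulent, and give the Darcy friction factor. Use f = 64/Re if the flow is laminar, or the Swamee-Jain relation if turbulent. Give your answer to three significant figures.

V = 4Q/(πD²) = 3.311 m/s
Re = VD/ν = 3.311·0.469/4.32×10^-7 = 3.59×10^6
Re > 4000 → turbulent; ε/D = 0.00235
Swamee-Jain: f = 0.02452

Re ≈ 3.59×10^6; turbulent; f ≈ 0.0245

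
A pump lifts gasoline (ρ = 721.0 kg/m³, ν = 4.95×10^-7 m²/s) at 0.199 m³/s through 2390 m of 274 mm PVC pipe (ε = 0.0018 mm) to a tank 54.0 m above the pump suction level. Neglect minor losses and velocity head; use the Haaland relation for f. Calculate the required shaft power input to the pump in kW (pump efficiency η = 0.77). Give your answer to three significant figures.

P_shaft ≈ 197 kW

V = 4Q/(πD²) = 3.375 m/s; Re = 1.87×10^6; ε/D = 6.57×10^-6; f = 0.01064
h_f = f(L/D)V²/2g = 53.87 m
Total head H = z + h_f = 54.0 + 53.87 = 107.9 m
P_hyd = ρgQH = 721.0·9.81·0.199·107.9 = 151.8 kW
P_shaft = P_hyd/η = 151.8/0.77 = 197.2 kW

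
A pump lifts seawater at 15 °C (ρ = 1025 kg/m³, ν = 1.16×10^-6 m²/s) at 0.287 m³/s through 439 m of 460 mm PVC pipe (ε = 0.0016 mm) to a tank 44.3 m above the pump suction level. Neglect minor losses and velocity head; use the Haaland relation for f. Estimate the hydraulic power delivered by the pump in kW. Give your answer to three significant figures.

P_hyd ≈ 133 kW

V = 4Q/(πD²) = 1.727 m/s; Re = 6.85×10^5; ε/D = 3.48×10^-6; f = 0.01241
h_f = f(L/D)V²/2g = 1.800 m
Total head H = z + h_f = 44.3 + 1.800 = 46.10 m
P_hyd = ρgQH = 1025·9.81·0.287·46.10 = 133.0 kW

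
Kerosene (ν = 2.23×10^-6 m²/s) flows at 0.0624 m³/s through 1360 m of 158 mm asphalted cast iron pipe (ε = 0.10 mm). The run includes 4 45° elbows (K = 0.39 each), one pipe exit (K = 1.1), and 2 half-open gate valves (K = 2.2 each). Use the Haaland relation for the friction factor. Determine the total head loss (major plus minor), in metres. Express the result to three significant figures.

V = 4Q/(πD²) = 3.183 m/s; V²/2g = 0.5163 m
Re = 2.25×10^5, ε/D = 6.33×10^-4 → f = 0.01914 (Haaland)
Major: h_f = f(L/D)·V²/2g = 0.01914·8608·0.5163 = 85.06 m
Minor: ΣK = 7.06; h_m = ΣK·V²/2g = 3.645 m
Total H_L = 85.06 + 3.645 = 88.70 m

H_L ≈ 88.7 m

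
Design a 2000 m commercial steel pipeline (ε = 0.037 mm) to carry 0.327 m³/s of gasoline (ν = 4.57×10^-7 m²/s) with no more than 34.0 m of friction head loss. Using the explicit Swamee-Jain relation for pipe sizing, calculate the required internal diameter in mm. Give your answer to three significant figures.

Swamee-Jain (Type III): D = 0.66·[ε^1.25·(LQ²/(gh_f))^4.75 + ν·Q^9.4·(L/(gh_f))^5.2]^0.04
LQ²/(gh_f) = 0.6412; L/(gh_f) = 5.996
Term 1 = ε^1.25·(…)^4.75 = 3.49×10^-7; Term 2 = ν·Q^9.4·(…)^5.2 = 1.39×10^-7
D = 0.66·(3.49×10^-7 + 1.39×10^-7)^0.04 = 0.3690 m = 369 mm
Check: V = 3.06 m/s, Re = 2.47×10^6, f = 0.01274, h_f = 32.9 m ≈ 34.0 m ✓

D ≈ 369 mm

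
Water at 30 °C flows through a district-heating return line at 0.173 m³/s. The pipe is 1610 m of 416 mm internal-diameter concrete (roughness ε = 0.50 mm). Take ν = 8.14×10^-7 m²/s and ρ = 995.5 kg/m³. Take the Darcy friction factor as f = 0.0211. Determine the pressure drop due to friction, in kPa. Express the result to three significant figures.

Δp ≈ 65.9 kPa

V = 4Q/(πD²) = 4·0.173/(π·0.416²) = 1.273 m/s
h_f = f(L/D)V²/(2g) = 0.02110·(1610/0.416)·1.273²/(2·9.81) = 6.743 m
Δp = ρg·h_f = 995.5·9.81·6.743 = 65.85 kPa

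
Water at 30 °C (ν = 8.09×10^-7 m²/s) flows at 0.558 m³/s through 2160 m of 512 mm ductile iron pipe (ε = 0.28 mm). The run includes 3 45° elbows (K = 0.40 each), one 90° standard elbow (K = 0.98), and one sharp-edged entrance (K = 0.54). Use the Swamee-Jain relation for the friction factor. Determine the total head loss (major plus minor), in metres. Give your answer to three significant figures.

V = 4Q/(πD²) = 2.710 m/s; V²/2g = 0.3744 m
Re = 1.72×10^6, ε/D = 5.47×10^-4 → f = 0.01740 (Swamee-Jain)
Major: h_f = f(L/D)·V²/2g = 0.01740·4219·0.3744 = 27.48 m
Minor: ΣK = 2.72; h_m = ΣK·V²/2g = 1.018 m
Total H_L = 27.48 + 1.018 = 28.49 m

H_L ≈ 28.5 m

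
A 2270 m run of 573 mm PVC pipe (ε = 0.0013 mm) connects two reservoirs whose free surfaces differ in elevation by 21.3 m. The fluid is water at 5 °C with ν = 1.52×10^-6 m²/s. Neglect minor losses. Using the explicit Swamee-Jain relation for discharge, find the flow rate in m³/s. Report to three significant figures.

Swamee-Jain (Type II): Q = -0.965·√(gD⁵h_f/L)·ln[ε/(3.7D) + √(3.17ν²L/(gD³h_f))]
√(gD⁵h_f/L) = √(9.81·0.573⁵·21.3/2270) = 0.07540
ε/(3.7D) = 6.13×10^-7; √(3.17ν²L/(gD³h_f)) = 2.06×10^-5
Q = -0.965·0.07540·ln(2.118×10^-5) = 0.7831 m³/s
Check: V = 3.04 m/s, Re = 1.14×10^6, f = 0.01141, h_f = 21.2 m ≈ 21.3 m ✓

Q ≈ 0.783 m³/s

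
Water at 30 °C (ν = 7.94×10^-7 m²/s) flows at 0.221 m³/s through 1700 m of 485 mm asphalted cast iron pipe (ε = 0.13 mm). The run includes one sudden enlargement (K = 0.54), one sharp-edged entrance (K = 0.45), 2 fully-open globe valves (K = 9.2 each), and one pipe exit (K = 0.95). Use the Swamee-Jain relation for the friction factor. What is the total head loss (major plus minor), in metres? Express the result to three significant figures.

H_L ≈ 5.50 m

V = 4Q/(πD²) = 1.196 m/s; V²/2g = 0.07294 m
Re = 7.31×10^5, ε/D = 2.68×10^-4 → f = 0.01572 (Swamee-Jain)
Major: h_f = f(L/D)·V²/2g = 0.01572·3505·0.07294 = 4.018 m
Minor: ΣK = 20.3; h_m = ΣK·V²/2g = 1.484 m
Total H_L = 4.018 + 1.484 = 5.502 m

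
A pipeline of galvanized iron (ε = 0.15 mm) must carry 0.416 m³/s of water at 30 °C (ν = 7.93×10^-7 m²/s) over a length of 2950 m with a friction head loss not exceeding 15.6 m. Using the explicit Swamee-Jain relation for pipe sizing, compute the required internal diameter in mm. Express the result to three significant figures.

Swamee-Jain (Type III): D = 0.66·[ε^1.25·(LQ²/(gh_f))^4.75 + ν·Q^9.4·(L/(gh_f))^5.2]^0.04
LQ²/(gh_f) = 3.336; L/(gh_f) = 19.28
Term 1 = ε^1.25·(…)^4.75 = 0.00507; Term 2 = ν·Q^9.4·(…)^5.2 = 0.00100
D = 0.66·(0.00507 + 0.00100)^0.04 = 0.5381 m = 538 mm
Check: V = 1.83 m/s, Re = 1.24×10^6, f = 0.01542, h_f = 14.4 m ≈ 15.6 m ✓

D ≈ 538 mm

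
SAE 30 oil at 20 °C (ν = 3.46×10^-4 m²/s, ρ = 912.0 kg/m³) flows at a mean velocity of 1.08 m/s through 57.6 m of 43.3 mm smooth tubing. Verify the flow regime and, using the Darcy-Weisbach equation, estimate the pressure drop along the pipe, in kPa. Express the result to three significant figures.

Re = VD/ν = 1.08·0.04330/3.46×10^-4 = 135 → laminar (Re < 2300)
f = 64/Re = 0.4735
h_f = f(L/D)V²/(2g) = 0.4735·(57.6/0.04330)·1.08²/(2·9.81) = 37.45 m
Δp = ρg·h_f = 912.0·9.81·37.45 = 335.0 kPa

Δp ≈ 335 kPa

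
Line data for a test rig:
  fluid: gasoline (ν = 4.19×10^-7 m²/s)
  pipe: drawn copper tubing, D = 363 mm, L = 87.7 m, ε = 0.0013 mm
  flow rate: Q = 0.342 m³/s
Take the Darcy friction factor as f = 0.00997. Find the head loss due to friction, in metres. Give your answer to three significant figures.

h_f ≈ 1.34 m

V = 4Q/(πD²) = 4·0.342/(π·0.363²) = 3.305 m/s
h_f = f(L/D)V²/(2g) = 0.009970·(87.7/0.363)·3.305²/(2·9.81) = 1.341 m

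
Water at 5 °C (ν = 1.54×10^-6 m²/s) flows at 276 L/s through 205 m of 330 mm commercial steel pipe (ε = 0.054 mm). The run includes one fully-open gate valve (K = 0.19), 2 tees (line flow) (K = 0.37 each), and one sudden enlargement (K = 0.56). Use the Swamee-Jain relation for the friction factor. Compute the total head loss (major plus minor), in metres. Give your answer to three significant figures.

V = 4Q/(πD²) = 3.227 m/s; V²/2g = 0.5307 m
Re = 6.91×10^5, ε/D = 1.64×10^-4 → f = 0.01474 (Swamee-Jain)
Major: h_f = f(L/D)·V²/2g = 0.01474·621.2·0.5307 = 4.859 m
Minor: ΣK = 1.49; h_m = ΣK·V²/2g = 0.7908 m
Total H_L = 4.859 + 0.7908 = 5.650 m

H_L ≈ 5.65 m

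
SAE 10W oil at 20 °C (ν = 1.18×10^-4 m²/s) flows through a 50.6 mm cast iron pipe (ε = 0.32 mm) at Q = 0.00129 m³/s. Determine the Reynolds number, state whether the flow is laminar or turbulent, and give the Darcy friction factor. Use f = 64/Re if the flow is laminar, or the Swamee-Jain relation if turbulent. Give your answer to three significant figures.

V = 4Q/(πD²) = 0.6415 m/s
Re = VD/ν = 0.6415·0.0506/1.18×10^-4 = 275
Re < 2300 → laminar → f = 64/Re = 0.2327

Re ≈ 275; laminar; f = 64/Re ≈ 0.233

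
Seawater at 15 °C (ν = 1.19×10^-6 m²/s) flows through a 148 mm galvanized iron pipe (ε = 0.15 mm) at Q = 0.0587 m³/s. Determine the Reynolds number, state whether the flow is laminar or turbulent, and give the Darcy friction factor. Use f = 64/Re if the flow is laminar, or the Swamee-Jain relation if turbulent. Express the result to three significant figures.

V = 4Q/(πD²) = 3.412 m/s
Re = VD/ν = 3.412·0.148/1.19×10^-6 = 4.24×10^5
Re > 4000 → turbulent; ε/D = 0.00101
Swamee-Jain: f = 0.02052

Re ≈ 4.24×10^5; turbulent; f ≈ 0.0205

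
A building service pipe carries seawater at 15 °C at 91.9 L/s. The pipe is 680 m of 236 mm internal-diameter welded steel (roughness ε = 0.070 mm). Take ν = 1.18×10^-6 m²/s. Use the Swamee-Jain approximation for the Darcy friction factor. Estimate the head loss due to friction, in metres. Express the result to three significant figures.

h_f ≈ 10.7 m

V = 4Q/(πD²) = 4·0.0919/(π·0.236²) = 2.101 m/s
Re = VD/ν = 2.101·0.236/1.18×10^-6 = 4.20×10^5 → turbulent
ε/D = 0.070/236 = 2.97×10^-4
Swamee-Jain: f = 0.01656
h_f = f(L/D)V²/(2g) = 0.01656·(680/0.236)·2.101²/(2·9.81) = 10.73 m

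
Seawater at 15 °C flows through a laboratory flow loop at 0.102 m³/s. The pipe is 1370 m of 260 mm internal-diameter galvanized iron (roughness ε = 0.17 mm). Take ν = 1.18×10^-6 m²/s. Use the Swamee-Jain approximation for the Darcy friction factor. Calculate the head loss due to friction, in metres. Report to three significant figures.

V = 4Q/(πD²) = 4·0.102/(π·0.260²) = 1.921 m/s
Re = VD/ν = 1.921·0.260/1.18×10^-6 = 4.23×10^5 → turbulent
ε/D = 0.17/260 = 6.54×10^-4
Swamee-Jain: f = 0.01881
h_f = f(L/D)V²/(2g) = 0.01881·(1370/0.260)·1.921²/(2·9.81) = 18.65 m

h_f ≈ 18.6 m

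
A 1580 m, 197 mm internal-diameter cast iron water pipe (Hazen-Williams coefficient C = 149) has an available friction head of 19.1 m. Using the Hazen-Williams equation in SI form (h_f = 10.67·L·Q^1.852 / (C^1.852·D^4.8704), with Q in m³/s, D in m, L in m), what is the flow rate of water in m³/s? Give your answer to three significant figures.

Rearranging: Q = [h_f·C^1.852·D^4.8704 / (10.67·L)]^(1/1.852)
Q = [19.1·149^1.852·0.197^4.8704 / (10.67·1580)]^0.540 = 0.05335 m³/s

Q ≈ 0.0534 m³/s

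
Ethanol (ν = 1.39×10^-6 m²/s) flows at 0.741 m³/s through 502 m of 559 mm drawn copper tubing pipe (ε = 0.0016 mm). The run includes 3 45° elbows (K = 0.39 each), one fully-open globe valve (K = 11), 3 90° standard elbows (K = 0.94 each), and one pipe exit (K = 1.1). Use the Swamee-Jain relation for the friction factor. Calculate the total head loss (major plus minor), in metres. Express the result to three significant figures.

H_L ≈ 12.2 m

V = 4Q/(πD²) = 3.019 m/s; V²/2g = 0.4646 m
Re = 1.21×10^6, ε/D = 2.86×10^-6 → f = 0.01132 (Swamee-Jain)
Major: h_f = f(L/D)·V²/2g = 0.01132·898.0·0.4646 = 4.723 m
Minor: ΣK = 16.1; h_m = ΣK·V²/2g = 7.476 m
Total H_L = 4.723 + 7.476 = 12.20 m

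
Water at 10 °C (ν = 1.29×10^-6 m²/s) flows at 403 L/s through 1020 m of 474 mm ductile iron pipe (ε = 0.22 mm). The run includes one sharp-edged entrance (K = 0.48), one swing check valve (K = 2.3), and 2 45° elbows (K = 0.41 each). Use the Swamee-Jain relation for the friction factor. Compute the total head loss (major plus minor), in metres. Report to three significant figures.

V = 4Q/(πD²) = 2.284 m/s; V²/2g = 0.2658 m
Re = 8.39×10^5, ε/D = 4.64×10^-4 → f = 0.01715 (Swamee-Jain)
Major: h_f = f(L/D)·V²/2g = 0.01715·2152·0.2658 = 9.813 m
Minor: ΣK = 3.60; h_m = ΣK·V²/2g = 0.9570 m
Total H_L = 9.813 + 0.9570 = 10.77 m

H_L ≈ 10.8 m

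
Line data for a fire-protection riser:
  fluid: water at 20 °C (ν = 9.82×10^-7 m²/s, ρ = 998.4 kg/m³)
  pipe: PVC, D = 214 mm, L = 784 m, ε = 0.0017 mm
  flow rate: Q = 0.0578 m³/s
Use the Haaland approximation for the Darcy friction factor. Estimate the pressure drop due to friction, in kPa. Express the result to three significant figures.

Δp ≈ 66.1 kPa

V = 4Q/(πD²) = 4·0.0578/(π·0.214²) = 1.607 m/s
Re = VD/ν = 1.607·0.214/9.82×10^-7 = 3.50×10^5 → turbulent
ε/D = 0.0017/214 = 7.94×10^-6
Haaland: f = 0.01401
h_f = f(L/D)V²/(2g) = 0.01401·(784/0.214)·1.607²/(2·9.81) = 6.754 m
Δp = ρg·h_f = 998.4·9.81·6.754 = 66.15 kPa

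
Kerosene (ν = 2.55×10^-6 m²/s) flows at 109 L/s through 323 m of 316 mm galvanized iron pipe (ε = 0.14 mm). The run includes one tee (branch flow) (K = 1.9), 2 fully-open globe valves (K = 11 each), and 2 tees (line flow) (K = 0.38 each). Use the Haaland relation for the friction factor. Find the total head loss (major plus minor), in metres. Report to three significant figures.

V = 4Q/(πD²) = 1.390 m/s; V²/2g = 0.09845 m
Re = 1.72×10^5, ε/D = 4.43×10^-4 → f = 0.01860 (Haaland)
Major: h_f = f(L/D)·V²/2g = 0.01860·1022·0.09845 = 1.872 m
Minor: ΣK = 24.7; h_m = ΣK·V²/2g = 2.428 m
Total H_L = 1.872 + 2.428 = 4.300 m

H_L ≈ 4.30 m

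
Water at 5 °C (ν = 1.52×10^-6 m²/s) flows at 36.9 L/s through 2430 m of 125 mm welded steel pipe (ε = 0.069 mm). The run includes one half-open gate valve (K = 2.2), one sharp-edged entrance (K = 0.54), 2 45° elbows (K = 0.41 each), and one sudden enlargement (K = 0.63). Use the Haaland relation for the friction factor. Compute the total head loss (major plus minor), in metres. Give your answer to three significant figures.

H_L ≈ 169 m

V = 4Q/(πD²) = 3.007 m/s; V²/2g = 0.4608 m
Re = 2.47×10^5, ε/D = 5.52×10^-4 → f = 0.01860 (Haaland)
Major: h_f = f(L/D)·V²/2g = 0.01860·19440·0.4608 = 166.7 m
Minor: ΣK = 4.19; h_m = ΣK·V²/2g = 1.931 m
Total H_L = 166.7 + 1.931 = 168.6 m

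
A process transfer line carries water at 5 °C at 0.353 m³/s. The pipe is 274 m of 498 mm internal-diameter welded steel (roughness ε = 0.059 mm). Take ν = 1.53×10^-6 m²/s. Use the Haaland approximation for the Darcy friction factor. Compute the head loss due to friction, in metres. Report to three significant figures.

V = 4Q/(πD²) = 4·0.353/(π·0.498²) = 1.812 m/s
Re = VD/ν = 1.812·0.498/1.53×10^-6 = 5.90×10^5 → turbulent
ε/D = 0.059/498 = 1.18×10^-4
Haaland: f = 0.01422
h_f = f(L/D)V²/(2g) = 0.01422·(274/0.498)·1.812²/(2·9.81) = 1.310 m

h_f ≈ 1.31 m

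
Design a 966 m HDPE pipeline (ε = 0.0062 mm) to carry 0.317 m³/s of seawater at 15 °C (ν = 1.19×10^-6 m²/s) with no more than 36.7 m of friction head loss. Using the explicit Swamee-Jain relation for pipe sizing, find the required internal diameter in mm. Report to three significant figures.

D ≈ 307 mm

Swamee-Jain (Type III): D = 0.66·[ε^1.25·(LQ²/(gh_f))^4.75 + ν·Q^9.4·(L/(gh_f))^5.2]^0.04
LQ²/(gh_f) = 0.2696; L/(gh_f) = 2.683
Term 1 = ε^1.25·(…)^4.75 = 6.12×10^-10; Term 2 = ν·Q^9.4·(…)^5.2 = 4.12×10^-9
D = 0.66·(6.12×10^-10 + 4.12×10^-9)^0.04 = 0.3066 m = 307 mm
Check: V = 4.29 m/s, Re = 1.11×10^6, f = 0.01192, h_f = 35.3 m ≈ 36.7 m ✓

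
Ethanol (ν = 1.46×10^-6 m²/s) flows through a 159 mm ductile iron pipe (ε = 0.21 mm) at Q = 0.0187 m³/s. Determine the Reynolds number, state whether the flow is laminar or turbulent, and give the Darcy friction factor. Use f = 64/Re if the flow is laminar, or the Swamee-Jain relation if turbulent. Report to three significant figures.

V = 4Q/(πD²) = 0.9418 m/s
Re = VD/ν = 0.9418·0.159/1.46×10^-6 = 1.03×10^5
Re > 4000 → turbulent; ε/D = 0.00132
Swamee-Jain: f = 0.02335

Re ≈ 1.03×10^5; turbulent; f ≈ 0.0233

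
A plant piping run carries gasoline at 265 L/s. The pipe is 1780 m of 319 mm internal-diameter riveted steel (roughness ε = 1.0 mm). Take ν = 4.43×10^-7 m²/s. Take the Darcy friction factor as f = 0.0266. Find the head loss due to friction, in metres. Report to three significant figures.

V = 4Q/(πD²) = 4·0.265/(π·0.319²) = 3.316 m/s
h_f = f(L/D)V²/(2g) = 0.02660·(1780/0.319)·3.316²/(2·9.81) = 83.17 m

h_f ≈ 83.2 m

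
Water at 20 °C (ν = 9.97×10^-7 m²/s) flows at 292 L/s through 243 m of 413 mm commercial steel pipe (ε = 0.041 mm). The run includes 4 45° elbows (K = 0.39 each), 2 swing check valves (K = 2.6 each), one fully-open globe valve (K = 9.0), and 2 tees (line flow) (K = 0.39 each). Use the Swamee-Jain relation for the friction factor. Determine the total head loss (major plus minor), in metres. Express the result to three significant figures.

H_L ≈ 5.95 m

V = 4Q/(πD²) = 2.180 m/s; V²/2g = 0.2422 m
Re = 9.03×10^5, ε/D = 9.93×10^-5 → f = 0.01362 (Swamee-Jain)
Major: h_f = f(L/D)·V²/2g = 0.01362·588.4·0.2422 = 1.940 m
Minor: ΣK = 16.5; h_m = ΣK·V²/2g = 4.005 m
Total H_L = 1.940 + 4.005 = 5.945 m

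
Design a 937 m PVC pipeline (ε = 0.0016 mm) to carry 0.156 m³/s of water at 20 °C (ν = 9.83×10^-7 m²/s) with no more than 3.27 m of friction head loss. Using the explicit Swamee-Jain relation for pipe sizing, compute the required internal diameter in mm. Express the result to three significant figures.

Swamee-Jain (Type III): D = 0.66·[ε^1.25·(LQ²/(gh_f))^4.75 + ν·Q^9.4·(L/(gh_f))^5.2]^0.04
LQ²/(gh_f) = 0.7108; L/(gh_f) = 29.21
Term 1 = ε^1.25·(…)^4.75 = 1.12×10^-8; Term 2 = ν·Q^9.4·(…)^5.2 = 1.07×10^-6
D = 0.66·(1.12×10^-8 + 1.07×10^-6)^0.04 = 0.3810 m = 381 mm
Check: V = 1.37 m/s, Re = 5.30×10^5, f = 0.01302, h_f = 3.06 m ≈ 3.27 m ✓

D ≈ 381 mm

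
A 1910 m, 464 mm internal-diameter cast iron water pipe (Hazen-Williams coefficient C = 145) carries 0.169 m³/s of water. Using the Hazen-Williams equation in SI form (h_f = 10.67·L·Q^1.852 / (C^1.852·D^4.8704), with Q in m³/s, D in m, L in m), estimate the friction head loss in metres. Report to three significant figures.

h_f = 10.67·1910·0.169^1.852 / (145^1.852·0.464^4.8704) = 3.167 m

h_f ≈ 3.17 m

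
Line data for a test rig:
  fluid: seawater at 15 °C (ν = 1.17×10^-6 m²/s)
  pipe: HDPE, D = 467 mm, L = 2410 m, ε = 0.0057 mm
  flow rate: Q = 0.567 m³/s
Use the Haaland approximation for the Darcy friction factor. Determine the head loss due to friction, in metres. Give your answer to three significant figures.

V = 4Q/(πD²) = 4·0.567/(π·0.467²) = 3.310 m/s
Re = VD/ν = 3.310·0.467/1.17×10^-6 = 1.32×10^6 → turbulent
ε/D = 0.0057/467 = 1.22×10^-5
Haaland: f = 0.01133
h_f = f(L/D)V²/(2g) = 0.01133·(2410/0.467)·3.310²/(2·9.81) = 32.66 m

h_f ≈ 32.7 m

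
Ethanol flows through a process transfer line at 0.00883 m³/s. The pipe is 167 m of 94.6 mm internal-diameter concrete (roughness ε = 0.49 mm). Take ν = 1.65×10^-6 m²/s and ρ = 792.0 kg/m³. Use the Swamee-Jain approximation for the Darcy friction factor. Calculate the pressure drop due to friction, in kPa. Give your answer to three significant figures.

Δp ≈ 35.6 kPa

V = 4Q/(πD²) = 4·0.00883/(π·0.0946²) = 1.256 m/s
Re = VD/ν = 1.256·0.0946/1.65×10^-6 = 7.20×10^4 → turbulent
ε/D = 0.49/94.6 = 0.00518
Swamee-Jain: f = 0.03225
h_f = f(L/D)V²/(2g) = 0.03225·(167/0.0946)·1.256²/(2·9.81) = 4.580 m
Δp = ρg·h_f = 792.0·9.81·4.580 = 35.58 kPa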